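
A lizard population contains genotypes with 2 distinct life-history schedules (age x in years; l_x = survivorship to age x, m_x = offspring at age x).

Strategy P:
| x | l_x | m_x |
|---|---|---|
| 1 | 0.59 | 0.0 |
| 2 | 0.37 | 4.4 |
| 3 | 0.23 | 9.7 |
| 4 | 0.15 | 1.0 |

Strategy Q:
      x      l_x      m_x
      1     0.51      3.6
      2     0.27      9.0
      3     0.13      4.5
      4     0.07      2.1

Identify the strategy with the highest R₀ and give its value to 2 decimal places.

5.00

Strategy P: R₀ = 0.59×0.0 + 0.37×4.4 + 0.23×9.7 + 0.15×1.0 = 4.0090
Strategy Q: R₀ = 0.51×3.6 + 0.27×9.0 + 0.13×4.5 + 0.07×2.1 = 4.9980
Highest R₀: strategy Q with 4.9980.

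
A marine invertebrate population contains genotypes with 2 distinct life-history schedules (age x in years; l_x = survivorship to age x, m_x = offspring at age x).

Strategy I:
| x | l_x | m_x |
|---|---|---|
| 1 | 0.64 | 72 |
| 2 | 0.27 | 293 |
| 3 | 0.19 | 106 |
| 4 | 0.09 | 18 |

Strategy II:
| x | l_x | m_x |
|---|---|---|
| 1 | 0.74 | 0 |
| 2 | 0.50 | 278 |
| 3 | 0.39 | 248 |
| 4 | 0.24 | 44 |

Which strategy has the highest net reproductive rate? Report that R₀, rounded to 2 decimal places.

246.28

Strategy I: R₀ = 0.64×72 + 0.27×293 + 0.19×106 + 0.09×18 = 146.9500
Strategy II: R₀ = 0.74×0 + 0.50×278 + 0.39×248 + 0.24×44 = 246.2800
Highest R₀: strategy II with 246.2800.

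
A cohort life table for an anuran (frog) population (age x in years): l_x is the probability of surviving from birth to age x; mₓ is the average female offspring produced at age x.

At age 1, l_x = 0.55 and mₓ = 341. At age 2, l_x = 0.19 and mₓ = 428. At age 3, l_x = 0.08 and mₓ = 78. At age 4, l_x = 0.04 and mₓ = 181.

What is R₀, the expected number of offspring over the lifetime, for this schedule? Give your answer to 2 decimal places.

282.35

R₀ = Σ l_x mₓ:
  age 1: 0.55 × 341 = 187.5500
  age 2: 0.19 × 428 = 81.3200
  age 3: 0.08 × 78 = 6.2400
  age 4: 0.04 × 181 = 7.2400
R₀ = 187.5500 + 81.3200 + 6.2400 + 7.2400 = 282.3500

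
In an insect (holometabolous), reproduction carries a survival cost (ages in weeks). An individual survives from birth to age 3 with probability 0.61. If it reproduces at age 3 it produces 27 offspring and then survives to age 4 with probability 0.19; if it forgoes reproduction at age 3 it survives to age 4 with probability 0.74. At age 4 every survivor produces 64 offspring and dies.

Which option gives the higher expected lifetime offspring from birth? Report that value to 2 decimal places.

28.89

breed at age 3: R₀ = 0.61 × (27 + 0.19 × 64) = 0.61 × 39.1600 = 23.8876
delay to age 4: R₀ = 0.61 × (0.74 × 64) = 0.61 × 47.3600 = 28.8896
Higher: delay to age 4 (28.8896).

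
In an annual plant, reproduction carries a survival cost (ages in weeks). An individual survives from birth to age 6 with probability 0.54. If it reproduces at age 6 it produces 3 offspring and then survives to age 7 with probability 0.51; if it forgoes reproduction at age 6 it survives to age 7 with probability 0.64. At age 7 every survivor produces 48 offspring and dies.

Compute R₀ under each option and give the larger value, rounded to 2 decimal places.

breed at age 6: R₀ = 0.54 × (3 + 0.51 × 48) = 0.54 × 27.4800 = 14.8392
delay to age 7: R₀ = 0.54 × (0.64 × 48) = 0.54 × 30.7200 = 16.5888
Higher: delay to age 7 (16.5888).

16.59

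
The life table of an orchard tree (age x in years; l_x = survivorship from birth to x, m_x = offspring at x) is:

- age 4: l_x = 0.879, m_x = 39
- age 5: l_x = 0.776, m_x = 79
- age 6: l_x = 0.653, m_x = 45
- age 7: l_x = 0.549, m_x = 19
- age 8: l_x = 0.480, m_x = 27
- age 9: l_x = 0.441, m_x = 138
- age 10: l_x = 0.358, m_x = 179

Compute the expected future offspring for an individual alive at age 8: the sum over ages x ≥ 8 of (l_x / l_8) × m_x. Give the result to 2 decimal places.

l_8 = 0.480. Conditional survival from age 8 to x is l_x / l_8.
  x=8: (0.480/0.480) × 27 = 27.0000
  x=9: (0.441/0.480) × 138 = 126.7875
  x=10: (0.358/0.480) × 179 = 133.5042
Sum = 27.0000 + 126.7875 + 133.5042 = 287.2917

287.29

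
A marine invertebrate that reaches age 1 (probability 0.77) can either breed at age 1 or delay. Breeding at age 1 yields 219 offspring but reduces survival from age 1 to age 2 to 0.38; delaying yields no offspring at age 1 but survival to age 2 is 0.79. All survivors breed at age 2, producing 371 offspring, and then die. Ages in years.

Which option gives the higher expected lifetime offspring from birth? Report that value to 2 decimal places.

breed at age 1: R₀ = 0.77 × (219 + 0.38 × 371) = 0.77 × 359.9800 = 277.1846
delay to age 2: R₀ = 0.77 × (0.79 × 371) = 0.77 × 293.0900 = 225.6793
Higher: breed at age 1 (277.1846).

277.18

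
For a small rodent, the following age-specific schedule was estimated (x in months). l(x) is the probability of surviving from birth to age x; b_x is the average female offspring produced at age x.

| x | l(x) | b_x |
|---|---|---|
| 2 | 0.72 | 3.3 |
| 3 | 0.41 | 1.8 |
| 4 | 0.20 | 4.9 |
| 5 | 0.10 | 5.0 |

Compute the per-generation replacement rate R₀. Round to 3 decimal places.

4.594

R₀ = Σ l(x) b_x:
  age 2: 0.72 × 3.3 = 2.3760
  age 3: 0.41 × 1.8 = 0.7380
  age 4: 0.20 × 4.9 = 0.9800
  age 5: 0.10 × 5.0 = 0.5000
R₀ = 2.3760 + 0.7380 + 0.9800 + 0.5000 = 4.5940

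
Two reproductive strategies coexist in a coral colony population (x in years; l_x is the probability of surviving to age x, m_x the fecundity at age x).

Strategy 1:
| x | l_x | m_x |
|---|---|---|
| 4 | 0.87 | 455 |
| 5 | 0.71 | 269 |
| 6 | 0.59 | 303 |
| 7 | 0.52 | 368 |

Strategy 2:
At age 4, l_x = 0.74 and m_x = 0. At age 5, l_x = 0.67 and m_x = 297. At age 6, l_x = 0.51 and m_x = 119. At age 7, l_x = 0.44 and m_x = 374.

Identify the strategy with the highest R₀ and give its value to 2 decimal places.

956.97

Strategy 1: R₀ = 0.87×455 + 0.71×269 + 0.59×303 + 0.52×368 = 956.9700
Strategy 2: R₀ = 0.74×0 + 0.67×297 + 0.51×119 + 0.44×374 = 424.2400
Highest R₀: strategy 1 with 956.9700.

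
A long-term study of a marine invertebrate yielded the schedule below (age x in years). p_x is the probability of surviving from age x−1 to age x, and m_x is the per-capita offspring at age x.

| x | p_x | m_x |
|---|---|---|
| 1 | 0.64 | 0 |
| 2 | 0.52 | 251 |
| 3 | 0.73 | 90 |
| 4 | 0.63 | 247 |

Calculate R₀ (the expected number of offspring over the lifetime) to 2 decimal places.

Survivorship from birth: l_x = p_1·p_2·…·p_x.
  l_1 = 0.64000
  l_2 = 0.33280
  l_3 = 0.24294
  l_4 = 0.15305
R₀ = Σ l_x m_x:
  age 1: 0.64000 × 0 = 0.0000
  age 2: 0.33280 × 251 = 83.5328
  age 3: 0.24294 × 90 = 21.8646
  age 4: 0.15305 × 247 = 37.8033
R₀ = 0.0000 + 83.5328 + 21.8646 + 37.8033 = 143.2007

143.20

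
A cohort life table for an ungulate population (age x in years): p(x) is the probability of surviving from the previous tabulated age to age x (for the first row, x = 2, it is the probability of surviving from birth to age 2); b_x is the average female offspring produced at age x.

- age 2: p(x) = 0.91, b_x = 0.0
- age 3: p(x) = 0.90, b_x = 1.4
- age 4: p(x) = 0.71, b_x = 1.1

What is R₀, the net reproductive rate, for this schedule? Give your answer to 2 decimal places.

1.79

Survivorship from birth: l_x = p_2·p_3·…·p_x.
  l_2 = 0.91000
  l_3 = 0.81900
  l_4 = 0.58149
R₀ = Σ l_x b_x:
  age 2: 0.91000 × 0.0 = 0.0000
  age 3: 0.81900 × 1.4 = 1.1466
  age 4: 0.58149 × 1.1 = 0.6396
R₀ = 0.0000 + 1.1466 + 0.6396 = 1.7862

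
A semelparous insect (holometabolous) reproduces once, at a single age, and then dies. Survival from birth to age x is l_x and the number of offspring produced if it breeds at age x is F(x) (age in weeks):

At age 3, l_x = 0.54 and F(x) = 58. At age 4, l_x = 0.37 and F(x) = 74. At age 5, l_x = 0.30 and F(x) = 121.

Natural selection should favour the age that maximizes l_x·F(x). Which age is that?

Expected offspring if breeding at age x = l_x × F(x):
  age 3: 0.54 × 58 = 31.320
  age 4: 0.37 × 74 = 27.380
  age 5: 0.30 × 121 = 36.300
Maximum at age 5 (36.300).

5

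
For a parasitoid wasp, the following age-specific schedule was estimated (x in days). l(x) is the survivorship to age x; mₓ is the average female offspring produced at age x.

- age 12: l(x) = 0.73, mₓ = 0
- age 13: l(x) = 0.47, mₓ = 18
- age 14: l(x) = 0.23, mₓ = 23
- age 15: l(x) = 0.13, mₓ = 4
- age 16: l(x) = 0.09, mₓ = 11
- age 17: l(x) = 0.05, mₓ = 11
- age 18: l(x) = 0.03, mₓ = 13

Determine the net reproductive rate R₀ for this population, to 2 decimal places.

16.20

R₀ = Σ l(x) mₓ:
  age 12: 0.73 × 0 = 0.0000
  age 13: 0.47 × 18 = 8.4600
  age 14: 0.23 × 23 = 5.2900
  age 15: 0.13 × 4 = 0.5200
  age 16: 0.09 × 11 = 0.9900
  age 17: 0.05 × 11 = 0.5500
  age 18: 0.03 × 13 = 0.3900
R₀ = 0.0000 + 8.4600 + 5.2900 + 0.5200 + 0.9900 + 0.5500 + 0.3900 = 16.2000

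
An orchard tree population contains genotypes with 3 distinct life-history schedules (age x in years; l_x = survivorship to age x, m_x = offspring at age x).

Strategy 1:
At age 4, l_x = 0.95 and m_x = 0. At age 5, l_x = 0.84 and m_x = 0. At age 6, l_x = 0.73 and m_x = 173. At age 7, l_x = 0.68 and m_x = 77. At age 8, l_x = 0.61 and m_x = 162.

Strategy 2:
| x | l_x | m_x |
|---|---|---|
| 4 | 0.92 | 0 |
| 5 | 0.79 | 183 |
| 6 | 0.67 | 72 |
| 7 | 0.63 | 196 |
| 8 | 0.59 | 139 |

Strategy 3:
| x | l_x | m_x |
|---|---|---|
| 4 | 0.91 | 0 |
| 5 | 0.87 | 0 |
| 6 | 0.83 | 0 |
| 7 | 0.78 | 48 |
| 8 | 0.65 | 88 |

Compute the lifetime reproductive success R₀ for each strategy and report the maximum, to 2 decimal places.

Strategy 1: R₀ = 0.95×0 + 0.84×0 + 0.73×173 + 0.68×77 + 0.61×162 = 277.4700
Strategy 2: R₀ = 0.92×0 + 0.79×183 + 0.67×72 + 0.63×196 + 0.59×139 = 398.3000
Strategy 3: R₀ = 0.91×0 + 0.87×0 + 0.83×0 + 0.78×48 + 0.65×88 = 94.6400
Highest R₀: strategy 2 with 398.3000.

398.30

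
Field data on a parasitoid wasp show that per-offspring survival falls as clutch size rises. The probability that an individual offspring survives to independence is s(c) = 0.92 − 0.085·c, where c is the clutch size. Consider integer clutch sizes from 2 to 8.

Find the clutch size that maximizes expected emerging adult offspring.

5

Expected emerging adult offspring = c × s(c):
  c=2: 2 × 0.750 = 1.500
  c=3: 3 × 0.665 = 1.995
  c=4: 4 × 0.580 = 2.320
  c=5: 5 × 0.495 = 2.475
  c=6: 6 × 0.410 = 2.460
  c=7: 7 × 0.325 = 2.275
  c=8: 8 × 0.240 = 1.920
Maximum at c = 5 (2.475 emerging adult offspring).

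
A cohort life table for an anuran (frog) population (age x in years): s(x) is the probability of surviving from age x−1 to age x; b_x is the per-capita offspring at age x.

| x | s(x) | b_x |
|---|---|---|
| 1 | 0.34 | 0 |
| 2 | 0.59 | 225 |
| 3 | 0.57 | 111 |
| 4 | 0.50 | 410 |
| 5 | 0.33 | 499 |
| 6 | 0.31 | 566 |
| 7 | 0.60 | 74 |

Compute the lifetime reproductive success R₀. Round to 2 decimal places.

Survivorship from birth: l_x = s_1·s_2·…·s_x.
  l_1 = 0.34000
  l_2 = 0.20060
  l_3 = 0.11434
  l_4 = 0.05717
  l_5 = 0.01887
  l_6 = 0.00585
  l_7 = 0.00351
R₀ = Σ l_x b_x:
  age 1: 0.34000 × 0 = 0.0000
  age 2: 0.20060 × 225 = 45.1350
  age 3: 0.11434 × 111 = 12.6917
  age 4: 0.05717 × 410 = 23.4397
  age 5: 0.01887 × 499 = 9.4161
  age 6: 0.00585 × 566 = 3.3111
  age 7: 0.00351 × 74 = 0.2597
R₀ = 0.0000 + 45.1350 + 12.6917 + 23.4397 + 9.4161 + 3.3111 + 0.2597 = 94.2534

94.25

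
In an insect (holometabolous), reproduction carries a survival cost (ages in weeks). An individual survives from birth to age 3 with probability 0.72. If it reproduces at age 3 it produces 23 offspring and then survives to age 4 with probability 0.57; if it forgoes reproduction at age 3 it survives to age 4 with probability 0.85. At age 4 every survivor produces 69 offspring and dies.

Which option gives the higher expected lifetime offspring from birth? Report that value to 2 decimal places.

breed at age 3: R₀ = 0.72 × (23 + 0.57 × 69) = 0.72 × 62.3300 = 44.8776
delay to age 4: R₀ = 0.72 × (0.85 × 69) = 0.72 × 58.6500 = 42.2280
Higher: breed at age 3 (44.8776).

44.88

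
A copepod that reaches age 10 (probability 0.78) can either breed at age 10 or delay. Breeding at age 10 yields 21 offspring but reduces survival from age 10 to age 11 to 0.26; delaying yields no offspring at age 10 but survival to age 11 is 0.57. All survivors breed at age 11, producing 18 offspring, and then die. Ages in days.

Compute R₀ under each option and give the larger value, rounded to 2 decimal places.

20.03

breed at age 10: R₀ = 0.78 × (21 + 0.26 × 18) = 0.78 × 25.6800 = 20.0304
delay to age 11: R₀ = 0.78 × (0.57 × 18) = 0.78 × 10.2600 = 8.0028
Higher: breed at age 10 (20.0304).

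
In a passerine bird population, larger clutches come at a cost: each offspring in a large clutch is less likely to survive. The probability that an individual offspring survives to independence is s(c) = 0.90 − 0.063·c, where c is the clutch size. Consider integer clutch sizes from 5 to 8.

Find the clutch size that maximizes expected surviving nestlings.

7

Expected surviving nestlings = c × s(c):
  c=5: 5 × 0.585 = 2.925
  c=6: 6 × 0.522 = 3.132
  c=7: 7 × 0.459 = 3.213
  c=8: 8 × 0.396 = 3.168
Maximum at c = 7 (3.213 surviving nestlings).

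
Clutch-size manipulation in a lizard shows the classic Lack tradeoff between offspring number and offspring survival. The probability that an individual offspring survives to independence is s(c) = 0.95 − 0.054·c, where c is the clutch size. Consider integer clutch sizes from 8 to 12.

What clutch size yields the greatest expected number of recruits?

9

Expected recruits = c × s(c):
  c=8: 8 × 0.518 = 4.144
  c=9: 9 × 0.464 = 4.176
  c=10: 10 × 0.410 = 4.100
  c=11: 11 × 0.356 = 3.916
  c=12: 12 × 0.302 = 3.624
Maximum at c = 9 (4.176 recruits).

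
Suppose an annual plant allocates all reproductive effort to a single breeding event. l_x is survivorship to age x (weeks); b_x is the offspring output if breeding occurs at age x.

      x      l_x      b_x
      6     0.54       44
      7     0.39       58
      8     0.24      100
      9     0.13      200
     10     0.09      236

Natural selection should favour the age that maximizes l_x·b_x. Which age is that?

Expected offspring if breeding at age x = l_x × b_x:
  age 6: 0.54 × 44 = 23.760
  age 7: 0.39 × 58 = 22.620
  age 8: 0.24 × 100 = 24.000
  age 9: 0.13 × 200 = 26.000
  age 10: 0.09 × 236 = 21.240
Maximum at age 9 (26.000).

9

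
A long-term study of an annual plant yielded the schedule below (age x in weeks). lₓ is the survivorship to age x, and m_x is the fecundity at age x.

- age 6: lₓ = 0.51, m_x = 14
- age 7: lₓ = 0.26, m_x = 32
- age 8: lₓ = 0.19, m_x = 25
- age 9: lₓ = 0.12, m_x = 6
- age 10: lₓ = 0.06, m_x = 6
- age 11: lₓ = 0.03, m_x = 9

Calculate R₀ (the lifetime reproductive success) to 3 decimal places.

21.560

R₀ = Σ lₓ m_x:
  age 6: 0.51 × 14 = 7.1400
  age 7: 0.26 × 32 = 8.3200
  age 8: 0.19 × 25 = 4.7500
  age 9: 0.12 × 6 = 0.7200
  age 10: 0.06 × 6 = 0.3600
  age 11: 0.03 × 9 = 0.2700
R₀ = 7.1400 + 8.3200 + 4.7500 + 0.7200 + 0.3600 + 0.2700 = 21.5600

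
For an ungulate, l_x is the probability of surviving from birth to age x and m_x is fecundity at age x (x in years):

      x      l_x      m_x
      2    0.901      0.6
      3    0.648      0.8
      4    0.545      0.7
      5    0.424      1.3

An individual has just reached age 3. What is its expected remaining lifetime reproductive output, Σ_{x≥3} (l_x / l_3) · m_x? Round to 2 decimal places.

l_3 = 0.648. Conditional survival from age 3 to x is l_x / l_3.
  x=3: (0.648/0.648) × 0.8 = 0.8000
  x=4: (0.545/0.648) × 0.7 = 0.5887
  x=5: (0.424/0.648) × 1.3 = 0.8506
Sum = 0.8000 + 0.5887 + 0.8506 = 2.2394

2.24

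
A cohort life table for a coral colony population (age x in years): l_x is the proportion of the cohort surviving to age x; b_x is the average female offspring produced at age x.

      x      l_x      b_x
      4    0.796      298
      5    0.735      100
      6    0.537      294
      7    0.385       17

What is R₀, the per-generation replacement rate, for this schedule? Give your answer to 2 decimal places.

475.13

R₀ = Σ l_x b_x:
  age 4: 0.796 × 298 = 237.2080
  age 5: 0.735 × 100 = 73.5000
  age 6: 0.537 × 294 = 157.8780
  age 7: 0.385 × 17 = 6.5450
R₀ = 237.2080 + 73.5000 + 157.8780 + 6.5450 = 475.1310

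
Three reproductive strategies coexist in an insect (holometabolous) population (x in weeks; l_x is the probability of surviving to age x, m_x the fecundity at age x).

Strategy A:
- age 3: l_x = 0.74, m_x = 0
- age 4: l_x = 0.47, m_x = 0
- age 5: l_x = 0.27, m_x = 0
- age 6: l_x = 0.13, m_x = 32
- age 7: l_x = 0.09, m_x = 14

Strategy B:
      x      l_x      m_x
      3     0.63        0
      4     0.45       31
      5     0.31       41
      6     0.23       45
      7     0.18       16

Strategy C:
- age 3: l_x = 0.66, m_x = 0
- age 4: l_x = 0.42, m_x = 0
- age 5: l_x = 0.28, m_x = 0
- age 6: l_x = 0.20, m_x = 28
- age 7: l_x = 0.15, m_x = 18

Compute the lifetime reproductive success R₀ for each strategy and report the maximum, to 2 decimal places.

Strategy A: R₀ = 0.74×0 + 0.47×0 + 0.27×0 + 0.13×32 + 0.09×14 = 5.4200
Strategy B: R₀ = 0.63×0 + 0.45×31 + 0.31×41 + 0.23×45 + 0.18×16 = 39.8900
Strategy C: R₀ = 0.66×0 + 0.42×0 + 0.28×0 + 0.20×28 + 0.15×18 = 8.3000
Highest R₀: strategy B with 39.8900.

39.89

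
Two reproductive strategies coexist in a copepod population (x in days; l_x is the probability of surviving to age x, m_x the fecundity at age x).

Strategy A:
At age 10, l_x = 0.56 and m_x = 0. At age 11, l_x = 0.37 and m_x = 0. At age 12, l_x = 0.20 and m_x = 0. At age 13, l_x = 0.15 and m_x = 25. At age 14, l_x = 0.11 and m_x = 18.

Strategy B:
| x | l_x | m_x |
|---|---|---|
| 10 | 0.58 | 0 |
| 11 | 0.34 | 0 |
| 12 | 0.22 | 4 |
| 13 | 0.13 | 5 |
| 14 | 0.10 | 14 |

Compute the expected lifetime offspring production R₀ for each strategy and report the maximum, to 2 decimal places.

5.73

Strategy A: R₀ = 0.56×0 + 0.37×0 + 0.20×0 + 0.15×25 + 0.11×18 = 5.7300
Strategy B: R₀ = 0.58×0 + 0.34×0 + 0.22×4 + 0.13×5 + 0.10×14 = 2.9300
Highest R₀: strategy A with 5.7300.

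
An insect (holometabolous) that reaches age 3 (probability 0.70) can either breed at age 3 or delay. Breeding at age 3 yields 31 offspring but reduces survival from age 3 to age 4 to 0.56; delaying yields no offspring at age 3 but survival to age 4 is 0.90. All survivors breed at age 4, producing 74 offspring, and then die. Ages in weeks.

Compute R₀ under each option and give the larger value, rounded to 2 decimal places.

breed at age 3: R₀ = 0.70 × (31 + 0.56 × 74) = 0.70 × 72.4400 = 50.7080
delay to age 4: R₀ = 0.70 × (0.90 × 74) = 0.70 × 66.6000 = 46.6200
Higher: breed at age 3 (50.7080).

50.71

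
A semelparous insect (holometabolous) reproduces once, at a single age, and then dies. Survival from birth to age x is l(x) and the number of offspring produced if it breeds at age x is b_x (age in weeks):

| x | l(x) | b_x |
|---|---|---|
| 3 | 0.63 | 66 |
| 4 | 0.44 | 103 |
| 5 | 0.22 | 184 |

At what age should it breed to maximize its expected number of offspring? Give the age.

4

Expected offspring if breeding at age x = l(x) × b_x:
  age 3: 0.63 × 66 = 41.580
  age 4: 0.44 × 103 = 45.320
  age 5: 0.22 × 184 = 40.480
Maximum at age 4 (45.320).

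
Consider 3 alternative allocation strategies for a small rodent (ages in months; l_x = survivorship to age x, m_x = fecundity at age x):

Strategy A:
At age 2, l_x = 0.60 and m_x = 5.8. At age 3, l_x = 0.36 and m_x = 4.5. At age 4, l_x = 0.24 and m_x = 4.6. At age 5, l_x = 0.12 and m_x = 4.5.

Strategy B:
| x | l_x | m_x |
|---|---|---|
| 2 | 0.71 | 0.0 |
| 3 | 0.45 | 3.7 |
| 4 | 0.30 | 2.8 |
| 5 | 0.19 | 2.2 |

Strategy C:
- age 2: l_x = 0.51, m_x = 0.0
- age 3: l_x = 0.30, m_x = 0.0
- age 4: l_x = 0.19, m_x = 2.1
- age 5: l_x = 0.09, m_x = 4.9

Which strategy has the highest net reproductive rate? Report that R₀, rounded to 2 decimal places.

6.74

Strategy A: R₀ = 0.60×5.8 + 0.36×4.5 + 0.24×4.6 + 0.12×4.5 = 6.7440
Strategy B: R₀ = 0.71×0.0 + 0.45×3.7 + 0.30×2.8 + 0.19×2.2 = 2.9230
Strategy C: R₀ = 0.51×0.0 + 0.30×0.0 + 0.19×2.1 + 0.09×4.9 = 0.8400
Highest R₀: strategy A with 6.7440.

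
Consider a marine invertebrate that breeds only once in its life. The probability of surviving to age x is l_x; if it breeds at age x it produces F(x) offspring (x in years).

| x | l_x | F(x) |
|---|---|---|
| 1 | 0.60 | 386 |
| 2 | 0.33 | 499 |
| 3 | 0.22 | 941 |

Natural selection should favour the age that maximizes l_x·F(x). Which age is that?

1

Expected offspring if breeding at age x = l_x × F(x):
  age 1: 0.60 × 386 = 231.600
  age 2: 0.33 × 499 = 164.670
  age 3: 0.22 × 941 = 207.020
Maximum at age 1 (231.600).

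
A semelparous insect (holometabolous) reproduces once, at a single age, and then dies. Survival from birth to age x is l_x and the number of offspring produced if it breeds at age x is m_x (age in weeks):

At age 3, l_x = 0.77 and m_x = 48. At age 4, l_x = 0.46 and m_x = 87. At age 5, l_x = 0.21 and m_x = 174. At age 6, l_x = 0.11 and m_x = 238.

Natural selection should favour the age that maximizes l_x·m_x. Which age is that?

4

Expected offspring if breeding at age x = l_x × m_x:
  age 3: 0.77 × 48 = 36.960
  age 4: 0.46 × 87 = 40.020
  age 5: 0.21 × 174 = 36.540
  age 6: 0.11 × 238 = 26.180
Maximum at age 4 (40.020).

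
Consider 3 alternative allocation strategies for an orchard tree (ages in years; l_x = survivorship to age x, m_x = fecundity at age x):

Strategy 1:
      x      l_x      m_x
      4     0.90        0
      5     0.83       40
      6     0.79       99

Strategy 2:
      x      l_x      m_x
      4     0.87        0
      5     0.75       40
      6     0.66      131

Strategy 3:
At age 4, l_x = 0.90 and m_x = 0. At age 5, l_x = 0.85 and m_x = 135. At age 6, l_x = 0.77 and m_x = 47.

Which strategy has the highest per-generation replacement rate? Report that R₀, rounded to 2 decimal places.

150.94

Strategy 1: R₀ = 0.90×0 + 0.83×40 + 0.79×99 = 111.4100
Strategy 2: R₀ = 0.87×0 + 0.75×40 + 0.66×131 = 116.4600
Strategy 3: R₀ = 0.90×0 + 0.85×135 + 0.77×47 = 150.9400
Highest R₀: strategy 3 with 150.9400.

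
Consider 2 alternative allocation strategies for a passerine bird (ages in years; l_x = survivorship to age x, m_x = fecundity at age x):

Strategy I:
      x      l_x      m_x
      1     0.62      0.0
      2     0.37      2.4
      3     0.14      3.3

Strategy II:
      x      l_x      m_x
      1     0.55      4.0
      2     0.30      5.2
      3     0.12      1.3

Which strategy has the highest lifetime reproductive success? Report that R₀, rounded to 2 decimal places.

3.92

Strategy I: R₀ = 0.62×0.0 + 0.37×2.4 + 0.14×3.3 = 1.3500
Strategy II: R₀ = 0.55×4.0 + 0.30×5.2 + 0.12×1.3 = 3.9160
Highest R₀: strategy II with 3.9160.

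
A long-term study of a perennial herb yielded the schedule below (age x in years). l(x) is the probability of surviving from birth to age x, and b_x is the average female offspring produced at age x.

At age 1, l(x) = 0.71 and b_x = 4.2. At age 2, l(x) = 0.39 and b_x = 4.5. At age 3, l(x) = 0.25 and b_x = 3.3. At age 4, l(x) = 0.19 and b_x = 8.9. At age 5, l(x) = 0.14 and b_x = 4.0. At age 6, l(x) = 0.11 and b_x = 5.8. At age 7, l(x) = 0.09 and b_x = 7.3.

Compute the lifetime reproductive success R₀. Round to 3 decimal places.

9.108

R₀ = Σ l(x) b_x:
  age 1: 0.71 × 4.2 = 2.9820
  age 2: 0.39 × 4.5 = 1.7550
  age 3: 0.25 × 3.3 = 0.8250
  age 4: 0.19 × 8.9 = 1.6910
  age 5: 0.14 × 4.0 = 0.5600
  age 6: 0.11 × 5.8 = 0.6380
  age 7: 0.09 × 7.3 = 0.6570
R₀ = 2.9820 + 1.7550 + 0.8250 + 1.6910 + 0.5600 + 0.6380 + 0.6570 = 9.1080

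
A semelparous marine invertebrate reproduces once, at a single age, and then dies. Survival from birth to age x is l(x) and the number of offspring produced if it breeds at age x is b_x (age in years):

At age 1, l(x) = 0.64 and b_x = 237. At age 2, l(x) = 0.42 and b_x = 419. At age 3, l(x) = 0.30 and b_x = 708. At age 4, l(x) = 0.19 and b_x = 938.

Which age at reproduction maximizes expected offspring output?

Expected offspring if breeding at age x = l(x) × b_x:
  age 1: 0.64 × 237 = 151.680
  age 2: 0.42 × 419 = 175.980
  age 3: 0.30 × 708 = 212.400
  age 4: 0.19 × 938 = 178.220
Maximum at age 3 (212.400).

3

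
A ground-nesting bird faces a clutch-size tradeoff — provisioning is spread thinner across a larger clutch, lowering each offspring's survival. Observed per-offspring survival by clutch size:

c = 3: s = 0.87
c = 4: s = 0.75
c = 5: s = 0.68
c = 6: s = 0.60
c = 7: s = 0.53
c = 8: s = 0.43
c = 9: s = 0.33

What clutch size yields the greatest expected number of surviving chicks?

7

Expected surviving chicks = c × s(c):
  c=3: 3 × 0.87 = 2.610
  c=4: 4 × 0.75 = 3.000
  c=5: 5 × 0.68 = 3.400
  c=6: 6 × 0.60 = 3.600
  c=7: 7 × 0.53 = 3.710
  c=8: 8 × 0.43 = 3.440
  c=9: 9 × 0.33 = 2.970
Maximum at c = 7 (3.710 surviving chicks).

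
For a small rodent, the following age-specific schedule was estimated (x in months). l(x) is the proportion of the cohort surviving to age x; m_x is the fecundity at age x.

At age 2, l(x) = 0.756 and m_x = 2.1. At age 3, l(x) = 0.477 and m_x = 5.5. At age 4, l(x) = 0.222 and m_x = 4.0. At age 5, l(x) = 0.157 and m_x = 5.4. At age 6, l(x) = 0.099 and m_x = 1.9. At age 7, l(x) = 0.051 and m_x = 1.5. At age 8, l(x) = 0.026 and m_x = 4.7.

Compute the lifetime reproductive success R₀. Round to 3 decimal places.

6.334

R₀ = Σ l(x) m_x:
  age 2: 0.756 × 2.1 = 1.5876
  age 3: 0.477 × 5.5 = 2.6235
  age 4: 0.222 × 4.0 = 0.8880
  age 5: 0.157 × 5.4 = 0.8478
  age 6: 0.099 × 1.9 = 0.1881
  age 7: 0.051 × 1.5 = 0.0765
  age 8: 0.026 × 4.7 = 0.1222
R₀ = 1.5876 + 2.6235 + 0.8880 + 0.8478 + 0.1881 + 0.0765 + 0.1222 = 6.3337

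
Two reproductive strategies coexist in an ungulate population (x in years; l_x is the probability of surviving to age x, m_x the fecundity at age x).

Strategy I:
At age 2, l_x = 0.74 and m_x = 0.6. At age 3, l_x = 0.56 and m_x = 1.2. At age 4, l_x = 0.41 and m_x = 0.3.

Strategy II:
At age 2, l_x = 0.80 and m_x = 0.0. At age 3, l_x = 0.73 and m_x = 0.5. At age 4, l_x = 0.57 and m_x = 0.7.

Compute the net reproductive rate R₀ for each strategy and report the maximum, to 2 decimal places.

1.24

Strategy I: R₀ = 0.74×0.6 + 0.56×1.2 + 0.41×0.3 = 1.2390
Strategy II: R₀ = 0.80×0.0 + 0.73×0.5 + 0.57×0.7 = 0.7640
Highest R₀: strategy I with 1.2390.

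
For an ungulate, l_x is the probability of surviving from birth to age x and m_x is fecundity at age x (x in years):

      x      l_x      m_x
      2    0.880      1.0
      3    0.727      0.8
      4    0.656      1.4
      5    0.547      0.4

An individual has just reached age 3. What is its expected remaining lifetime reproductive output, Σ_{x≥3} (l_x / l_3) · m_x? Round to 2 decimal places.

l_3 = 0.727. Conditional survival from age 3 to x is l_x / l_3.
  x=3: (0.727/0.727) × 0.8 = 0.8000
  x=4: (0.656/0.727) × 1.4 = 1.2633
  x=5: (0.547/0.727) × 0.4 = 0.3010
Sum = 0.8000 + 1.2633 + 0.3010 = 2.3642

2.36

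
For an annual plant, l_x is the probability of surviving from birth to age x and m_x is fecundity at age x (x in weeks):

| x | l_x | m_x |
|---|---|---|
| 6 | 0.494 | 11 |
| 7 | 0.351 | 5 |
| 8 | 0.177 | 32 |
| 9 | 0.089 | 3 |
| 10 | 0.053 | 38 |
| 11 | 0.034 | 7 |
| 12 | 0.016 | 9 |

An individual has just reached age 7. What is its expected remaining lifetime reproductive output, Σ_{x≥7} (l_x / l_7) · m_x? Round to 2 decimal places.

28.72

l_7 = 0.351. Conditional survival from age 7 to x is l_x / l_7.
  x=7: (0.351/0.351) × 5 = 5.0000
  x=8: (0.177/0.351) × 32 = 16.1368
  x=9: (0.089/0.351) × 3 = 0.7607
  x=10: (0.053/0.351) × 38 = 5.7379
  x=11: (0.034/0.351) × 7 = 0.6781
  x=12: (0.016/0.351) × 9 = 0.4103
Sum = 5.0000 + 16.1368 + 0.7607 + 5.7379 + 0.6781 + 0.4103 = 28.7236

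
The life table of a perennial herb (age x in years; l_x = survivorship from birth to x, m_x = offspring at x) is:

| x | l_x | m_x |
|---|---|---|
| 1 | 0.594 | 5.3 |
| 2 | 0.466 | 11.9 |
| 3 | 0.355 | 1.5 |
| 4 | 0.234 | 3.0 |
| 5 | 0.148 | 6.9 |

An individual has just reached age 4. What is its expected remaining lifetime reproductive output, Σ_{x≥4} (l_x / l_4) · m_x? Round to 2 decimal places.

l_4 = 0.234. Conditional survival from age 4 to x is l_x / l_4.
  x=4: (0.234/0.234) × 3.0 = 3.0000
  x=5: (0.148/0.234) × 6.9 = 4.3641
Sum = 3.0000 + 4.3641 = 7.3641

7.36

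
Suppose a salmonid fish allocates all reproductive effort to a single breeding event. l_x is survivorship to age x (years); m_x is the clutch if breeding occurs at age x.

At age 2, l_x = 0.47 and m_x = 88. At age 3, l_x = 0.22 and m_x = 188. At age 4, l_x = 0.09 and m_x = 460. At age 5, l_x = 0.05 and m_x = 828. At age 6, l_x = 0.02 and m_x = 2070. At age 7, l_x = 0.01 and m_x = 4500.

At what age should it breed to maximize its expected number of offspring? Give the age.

Expected offspring if breeding at age x = l_x × m_x:
  age 2: 0.47 × 88 = 41.360
  age 3: 0.22 × 188 = 41.360
  age 4: 0.09 × 460 = 41.400
  age 5: 0.05 × 828 = 41.400
  age 6: 0.02 × 2070 = 41.400
  age 7: 0.01 × 4500 = 45.000
Maximum at age 7 (45.000).

7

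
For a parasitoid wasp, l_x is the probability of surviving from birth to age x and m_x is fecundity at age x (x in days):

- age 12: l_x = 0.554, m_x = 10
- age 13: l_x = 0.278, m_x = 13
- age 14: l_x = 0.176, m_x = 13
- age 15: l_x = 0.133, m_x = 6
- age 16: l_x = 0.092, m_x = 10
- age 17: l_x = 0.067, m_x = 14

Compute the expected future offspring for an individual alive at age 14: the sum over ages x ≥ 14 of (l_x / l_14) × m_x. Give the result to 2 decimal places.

28.09

l_14 = 0.176. Conditional survival from age 14 to x is l_x / l_14.
  x=14: (0.176/0.176) × 13 = 13.0000
  x=15: (0.133/0.176) × 6 = 4.5341
  x=16: (0.092/0.176) × 10 = 5.2273
  x=17: (0.067/0.176) × 14 = 5.3295
Sum = 13.0000 + 4.5341 + 5.2273 + 5.3295 = 28.0909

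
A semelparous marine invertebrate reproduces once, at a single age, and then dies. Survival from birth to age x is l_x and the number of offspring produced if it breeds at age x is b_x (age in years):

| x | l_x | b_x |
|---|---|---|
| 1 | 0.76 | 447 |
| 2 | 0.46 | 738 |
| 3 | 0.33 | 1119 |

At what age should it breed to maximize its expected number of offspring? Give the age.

3

Expected offspring if breeding at age x = l_x × b_x:
  age 1: 0.76 × 447 = 339.720
  age 2: 0.46 × 738 = 339.480
  age 3: 0.33 × 1119 = 369.270
Maximum at age 3 (369.270).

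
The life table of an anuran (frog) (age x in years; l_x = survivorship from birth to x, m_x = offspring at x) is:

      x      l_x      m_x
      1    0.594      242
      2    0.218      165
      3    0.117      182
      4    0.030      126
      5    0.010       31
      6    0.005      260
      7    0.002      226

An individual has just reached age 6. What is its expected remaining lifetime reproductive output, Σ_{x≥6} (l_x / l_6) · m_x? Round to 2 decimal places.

l_6 = 0.005. Conditional survival from age 6 to x is l_x / l_6.
  x=6: (0.005/0.005) × 260 = 260.0000
  x=7: (0.002/0.005) × 226 = 90.4000
Sum = 260.0000 + 90.4000 = 350.4000

350.40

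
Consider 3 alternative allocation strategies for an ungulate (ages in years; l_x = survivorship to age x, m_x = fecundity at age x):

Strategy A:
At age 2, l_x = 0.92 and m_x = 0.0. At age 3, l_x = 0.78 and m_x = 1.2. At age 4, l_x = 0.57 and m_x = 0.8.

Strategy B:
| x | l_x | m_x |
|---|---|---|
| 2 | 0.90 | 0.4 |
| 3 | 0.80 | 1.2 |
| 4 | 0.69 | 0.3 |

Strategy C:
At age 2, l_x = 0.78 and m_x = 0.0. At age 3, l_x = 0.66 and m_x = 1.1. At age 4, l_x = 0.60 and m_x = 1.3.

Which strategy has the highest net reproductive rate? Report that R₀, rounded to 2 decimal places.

1.53

Strategy A: R₀ = 0.92×0.0 + 0.78×1.2 + 0.57×0.8 = 1.3920
Strategy B: R₀ = 0.90×0.4 + 0.80×1.2 + 0.69×0.3 = 1.5270
Strategy C: R₀ = 0.78×0.0 + 0.66×1.1 + 0.60×1.3 = 1.5060
Highest R₀: strategy B with 1.5270.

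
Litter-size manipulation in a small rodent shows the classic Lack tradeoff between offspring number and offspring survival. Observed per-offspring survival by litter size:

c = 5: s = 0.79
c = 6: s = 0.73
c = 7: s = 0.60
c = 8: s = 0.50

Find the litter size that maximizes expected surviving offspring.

Expected surviving offspring = c × s(c):
  c=5: 5 × 0.79 = 3.950
  c=6: 6 × 0.73 = 4.380
  c=7: 7 × 0.60 = 4.200
  c=8: 8 × 0.50 = 4.000
Maximum at c = 6 (4.380 surviving offspring).

6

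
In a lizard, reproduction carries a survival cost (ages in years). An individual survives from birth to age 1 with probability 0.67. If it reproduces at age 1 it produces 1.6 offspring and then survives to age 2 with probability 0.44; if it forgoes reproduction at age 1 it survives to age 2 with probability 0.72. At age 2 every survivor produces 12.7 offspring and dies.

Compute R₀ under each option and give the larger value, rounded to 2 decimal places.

6.13

breed at age 1: R₀ = 0.67 × (1.6 + 0.44 × 12.7) = 0.67 × 7.1880 = 4.8160
delay to age 2: R₀ = 0.67 × (0.72 × 12.7) = 0.67 × 9.1440 = 6.1265
Higher: delay to age 2 (6.1265).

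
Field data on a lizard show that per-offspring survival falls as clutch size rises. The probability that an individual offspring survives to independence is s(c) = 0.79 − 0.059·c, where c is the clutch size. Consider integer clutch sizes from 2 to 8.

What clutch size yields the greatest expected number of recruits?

Expected recruits = c × s(c):
  c=2: 2 × 0.672 = 1.344
  c=3: 3 × 0.613 = 1.839
  c=4: 4 × 0.554 = 2.216
  c=5: 5 × 0.495 = 2.475
  c=6: 6 × 0.436 = 2.616
  c=7: 7 × 0.377 = 2.639
  c=8: 8 × 0.318 = 2.544
Maximum at c = 7 (2.639 recruits).

7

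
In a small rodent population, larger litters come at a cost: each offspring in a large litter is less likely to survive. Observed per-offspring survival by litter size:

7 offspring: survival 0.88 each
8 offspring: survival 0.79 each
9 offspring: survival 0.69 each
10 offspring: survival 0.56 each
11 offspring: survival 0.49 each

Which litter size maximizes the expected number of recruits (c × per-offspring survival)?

8

Expected recruits = c × s(c):
  c=7: 7 × 0.88 = 6.160
  c=8: 8 × 0.79 = 6.320
  c=9: 9 × 0.69 = 6.210
  c=10: 10 × 0.56 = 5.600
  c=11: 11 × 0.49 = 5.390
Maximum at c = 8 (6.320 recruits).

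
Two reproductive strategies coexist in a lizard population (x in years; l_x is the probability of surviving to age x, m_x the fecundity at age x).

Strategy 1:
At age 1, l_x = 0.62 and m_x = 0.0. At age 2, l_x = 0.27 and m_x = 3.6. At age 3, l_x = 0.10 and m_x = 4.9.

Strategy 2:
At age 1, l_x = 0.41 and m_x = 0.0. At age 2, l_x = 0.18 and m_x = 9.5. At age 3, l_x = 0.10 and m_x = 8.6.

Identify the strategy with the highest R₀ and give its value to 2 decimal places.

2.57

Strategy 1: R₀ = 0.62×0.0 + 0.27×3.6 + 0.10×4.9 = 1.4620
Strategy 2: R₀ = 0.41×0.0 + 0.18×9.5 + 0.10×8.6 = 2.5700
Highest R₀: strategy 2 with 2.5700.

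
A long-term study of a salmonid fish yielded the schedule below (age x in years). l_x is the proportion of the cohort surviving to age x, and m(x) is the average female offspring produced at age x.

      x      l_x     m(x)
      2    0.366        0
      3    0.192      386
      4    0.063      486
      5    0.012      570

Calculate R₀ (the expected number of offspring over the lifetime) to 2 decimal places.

R₀ = Σ l_x m(x):
  age 2: 0.366 × 0 = 0.0000
  age 3: 0.192 × 386 = 74.1120
  age 4: 0.063 × 486 = 30.6180
  age 5: 0.012 × 570 = 6.8400
R₀ = 0.0000 + 74.1120 + 30.6180 + 6.8400 = 111.5700

111.57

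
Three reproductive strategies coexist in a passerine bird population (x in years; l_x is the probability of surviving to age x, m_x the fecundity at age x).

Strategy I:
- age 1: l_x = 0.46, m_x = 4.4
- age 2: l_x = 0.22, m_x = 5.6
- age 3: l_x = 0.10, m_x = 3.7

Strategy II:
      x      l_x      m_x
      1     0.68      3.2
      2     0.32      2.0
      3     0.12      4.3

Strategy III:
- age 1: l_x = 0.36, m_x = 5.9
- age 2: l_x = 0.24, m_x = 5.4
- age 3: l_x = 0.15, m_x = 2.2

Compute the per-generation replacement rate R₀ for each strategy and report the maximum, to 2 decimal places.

Strategy I: R₀ = 0.46×4.4 + 0.22×5.6 + 0.10×3.7 = 3.6260
Strategy II: R₀ = 0.68×3.2 + 0.32×2.0 + 0.12×4.3 = 3.3320
Strategy III: R₀ = 0.36×5.9 + 0.24×5.4 + 0.15×2.2 = 3.7500
Highest R₀: strategy III with 3.7500.

3.75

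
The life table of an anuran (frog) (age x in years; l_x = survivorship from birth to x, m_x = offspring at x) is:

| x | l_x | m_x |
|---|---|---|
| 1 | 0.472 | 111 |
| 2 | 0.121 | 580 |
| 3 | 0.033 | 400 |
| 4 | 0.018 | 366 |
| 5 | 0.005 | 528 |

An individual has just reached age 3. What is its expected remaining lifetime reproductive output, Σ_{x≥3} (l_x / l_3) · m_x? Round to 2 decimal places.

l_3 = 0.033. Conditional survival from age 3 to x is l_x / l_3.
  x=3: (0.033/0.033) × 400 = 400.0000
  x=4: (0.018/0.033) × 366 = 199.6364
  x=5: (0.005/0.033) × 528 = 80.0000
Sum = 400.0000 + 199.6364 + 80.0000 = 679.6364

679.64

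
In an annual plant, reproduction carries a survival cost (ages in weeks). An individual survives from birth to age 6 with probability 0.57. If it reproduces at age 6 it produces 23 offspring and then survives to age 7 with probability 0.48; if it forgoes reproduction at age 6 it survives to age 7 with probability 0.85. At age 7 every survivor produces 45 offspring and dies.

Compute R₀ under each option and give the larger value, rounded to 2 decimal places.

25.42

breed at age 6: R₀ = 0.57 × (23 + 0.48 × 45) = 0.57 × 44.6000 = 25.4220
delay to age 7: R₀ = 0.57 × (0.85 × 45) = 0.57 × 38.2500 = 21.8025
Higher: breed at age 6 (25.4220).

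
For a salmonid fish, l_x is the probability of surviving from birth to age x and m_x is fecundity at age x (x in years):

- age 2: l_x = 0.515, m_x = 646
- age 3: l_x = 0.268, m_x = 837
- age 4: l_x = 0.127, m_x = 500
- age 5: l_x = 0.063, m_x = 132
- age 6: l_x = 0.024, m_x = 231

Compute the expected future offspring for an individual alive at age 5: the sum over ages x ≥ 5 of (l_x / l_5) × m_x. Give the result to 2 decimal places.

l_5 = 0.063. Conditional survival from age 5 to x is l_x / l_5.
  x=5: (0.063/0.063) × 132 = 132.0000
  x=6: (0.024/0.063) × 231 = 88.0000
Sum = 132.0000 + 88.0000 = 220.0000

220.00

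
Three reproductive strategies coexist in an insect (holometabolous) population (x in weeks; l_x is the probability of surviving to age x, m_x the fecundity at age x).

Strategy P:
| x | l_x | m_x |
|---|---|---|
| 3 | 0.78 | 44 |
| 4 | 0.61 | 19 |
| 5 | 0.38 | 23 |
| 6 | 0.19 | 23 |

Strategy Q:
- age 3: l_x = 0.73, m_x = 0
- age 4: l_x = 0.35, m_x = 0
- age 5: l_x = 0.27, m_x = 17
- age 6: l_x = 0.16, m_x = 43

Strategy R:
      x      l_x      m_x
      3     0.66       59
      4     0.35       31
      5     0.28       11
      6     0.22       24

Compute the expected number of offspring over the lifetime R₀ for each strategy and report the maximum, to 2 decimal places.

59.02

Strategy P: R₀ = 0.78×44 + 0.61×19 + 0.38×23 + 0.19×23 = 59.0200
Strategy Q: R₀ = 0.73×0 + 0.35×0 + 0.27×17 + 0.16×43 = 11.4700
Strategy R: R₀ = 0.66×59 + 0.35×31 + 0.28×11 + 0.22×24 = 58.1500
Highest R₀: strategy P with 59.0200.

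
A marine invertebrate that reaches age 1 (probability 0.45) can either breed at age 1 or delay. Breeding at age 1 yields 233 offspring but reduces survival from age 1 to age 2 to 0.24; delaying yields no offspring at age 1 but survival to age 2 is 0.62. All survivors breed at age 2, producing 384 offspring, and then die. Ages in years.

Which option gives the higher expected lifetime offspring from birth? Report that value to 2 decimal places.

146.32

breed at age 1: R₀ = 0.45 × (233 + 0.24 × 384) = 0.45 × 325.1600 = 146.3220
delay to age 2: R₀ = 0.45 × (0.62 × 384) = 0.45 × 238.0800 = 107.1360
Higher: breed at age 1 (146.3220).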